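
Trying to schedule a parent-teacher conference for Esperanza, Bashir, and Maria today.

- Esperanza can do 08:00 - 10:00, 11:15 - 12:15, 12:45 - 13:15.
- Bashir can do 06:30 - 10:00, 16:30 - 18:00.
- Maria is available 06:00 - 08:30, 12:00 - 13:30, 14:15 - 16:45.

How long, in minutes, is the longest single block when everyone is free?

30

Esperanza ∩ Bashir: 08:00-10:00.
Esperanza ∩ Bashir ∩ Maria: 08:00-08:30.
The longest is 08:00-08:30 at 30 minutes.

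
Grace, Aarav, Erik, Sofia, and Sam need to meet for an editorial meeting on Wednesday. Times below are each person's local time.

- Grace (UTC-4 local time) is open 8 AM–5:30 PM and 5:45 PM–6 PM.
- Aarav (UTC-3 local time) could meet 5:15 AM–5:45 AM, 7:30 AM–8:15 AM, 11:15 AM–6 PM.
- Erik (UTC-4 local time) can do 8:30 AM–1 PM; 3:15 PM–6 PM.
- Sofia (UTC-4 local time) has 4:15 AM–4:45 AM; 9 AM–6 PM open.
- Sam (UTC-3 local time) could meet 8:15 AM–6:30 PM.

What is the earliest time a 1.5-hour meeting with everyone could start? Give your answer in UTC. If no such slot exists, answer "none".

Grace in UTC: 12:00-21:30, 21:45-22:00 (add 4h to convert from UTC-4).
Aarav in UTC: 08:15-08:45, 10:30-11:15, 14:15-21:00 (add 3h to convert from UTC-3).
Erik in UTC: 12:30-17:00, 19:15-22:00 (add 4h to convert from UTC-4).
Sofia in UTC: 08:15-08:45, 13:00-22:00 (add 4h to convert from UTC-4).
Sam in UTC: 11:15-21:30 (add 3h to convert from UTC-3).
Grace ∩ Aarav: 14:15-21:00.
Grace ∩ Aarav ∩ Erik: 14:15-17:00, 19:15-21:00.
Grace ∩ Aarav ∩ Erik ∩ Sofia: 14:15-17:00, 19:15-21:00.
Grace ∩ Aarav ∩ Erik ∩ Sofia ∩ Sam: 14:15-17:00, 19:15-21:00.
So the common availability across everyone is 14:15-17:00, 19:15-21:00.
The first common window of at least 90 minutes is 14:15-17:00, so the earliest start is 14:15.

14:15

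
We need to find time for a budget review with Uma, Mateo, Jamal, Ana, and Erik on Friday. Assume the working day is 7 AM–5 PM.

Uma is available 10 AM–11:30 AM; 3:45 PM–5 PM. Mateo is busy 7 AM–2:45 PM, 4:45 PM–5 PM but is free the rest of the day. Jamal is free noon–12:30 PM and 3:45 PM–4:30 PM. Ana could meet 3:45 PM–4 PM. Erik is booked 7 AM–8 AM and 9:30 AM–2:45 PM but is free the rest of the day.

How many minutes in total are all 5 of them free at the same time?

15

Uma free: 10:00-11:30, 15:45-17:00.
Mateo free: 14:45-16:45 (invert busy blocks within the working day).
Jamal free: 12:00-12:30, 15:45-16:30.
Ana free: 15:45-16:00.
Erik free: 08:00-09:30, 14:45-17:00 (invert busy blocks within the working day).
Uma ∩ Mateo: 15:45-16:45.
Uma ∩ Mateo ∩ Jamal: 15:45-16:30.
Uma ∩ Mateo ∩ Jamal ∩ Ana: 15:45-16:00.
Uma ∩ Mateo ∩ Jamal ∩ Ana ∩ Erik: 15:45-16:00.
That's a single block of 15 minutes.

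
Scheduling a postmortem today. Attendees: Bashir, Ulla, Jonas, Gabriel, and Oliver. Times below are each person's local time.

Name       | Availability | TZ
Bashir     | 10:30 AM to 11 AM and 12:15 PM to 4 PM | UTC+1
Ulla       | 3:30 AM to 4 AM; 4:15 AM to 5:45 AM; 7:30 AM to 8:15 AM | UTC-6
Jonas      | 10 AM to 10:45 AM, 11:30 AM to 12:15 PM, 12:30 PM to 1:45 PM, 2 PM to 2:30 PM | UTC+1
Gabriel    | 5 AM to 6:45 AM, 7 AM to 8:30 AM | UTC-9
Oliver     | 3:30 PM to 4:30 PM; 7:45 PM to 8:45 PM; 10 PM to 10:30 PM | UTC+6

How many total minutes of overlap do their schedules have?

0

Bashir in UTC: 09:30-10:00, 11:15-15:00 (subtract 1h to convert from UTC+1).
Ulla in UTC: 09:30-10:00, 10:15-11:45, 13:30-14:15 (add 6h to convert from UTC-6).
Jonas in UTC: 09:00-09:45, 10:30-11:15, 11:30-12:45, 13:00-13:30 (subtract 1h to convert from UTC+1).
Gabriel in UTC: 14:00-15:45, 16:00-17:30 (add 9h to convert from UTC-9).
Oliver in UTC: 09:30-10:30, 13:45-14:45, 16:00-16:30 (subtract 6h to convert from UTC+6).
Bashir ∩ Ulla: 09:30-10:00, 11:15-11:45, 13:30-14:15.
Bashir ∩ Ulla ∩ Jonas: 09:30-09:45, 11:30-11:45.
Bashir ∩ Ulla ∩ Jonas ∩ Gabriel: ∅.
Bashir ∩ Ulla ∩ Jonas ∩ Gabriel ∩ Oliver: ∅.
There is no time when everyone is free.
There is no common window, so the total is 0 minutes.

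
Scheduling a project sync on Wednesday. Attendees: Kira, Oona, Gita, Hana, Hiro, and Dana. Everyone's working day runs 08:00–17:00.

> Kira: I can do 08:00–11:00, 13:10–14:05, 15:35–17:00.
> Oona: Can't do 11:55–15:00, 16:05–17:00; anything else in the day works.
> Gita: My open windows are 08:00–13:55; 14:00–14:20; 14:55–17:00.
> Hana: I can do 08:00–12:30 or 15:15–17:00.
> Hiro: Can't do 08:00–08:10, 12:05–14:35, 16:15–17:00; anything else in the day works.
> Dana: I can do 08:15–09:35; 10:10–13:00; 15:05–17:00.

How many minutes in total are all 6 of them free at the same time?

160

Kira free: 08:00-11:00, 13:10-14:05, 15:35-17:00.
Oona free: 08:00-11:55, 15:00-16:05 (invert busy blocks within the working day).
Gita free: 08:00-13:55, 14:00-14:20, 14:55-17:00.
Hana free: 08:00-12:30, 15:15-17:00.
Hiro free: 08:10-12:05, 14:35-16:15 (invert busy blocks within the working day).
Dana free: 08:15-09:35, 10:10-13:00, 15:05-17:00.
Kira ∩ Oona: 08:00-11:00, 15:35-16:05.
Kira ∩ Oona ∩ Gita: 08:00-11:00, 15:35-16:05.
Kira ∩ Oona ∩ Gita ∩ Hana: 08:00-11:00, 15:35-16:05.
Kira ∩ Oona ∩ Gita ∩ Hana ∩ Hiro: 08:10-11:00, 15:35-16:05.
Kira ∩ Oona ∩ Gita ∩ Hana ∩ Hiro ∩ Dana: 08:15-09:35, 10:10-11:00, 15:35-16:05.
Summing the common windows: 80 + 50 + 30 = 160 minutes.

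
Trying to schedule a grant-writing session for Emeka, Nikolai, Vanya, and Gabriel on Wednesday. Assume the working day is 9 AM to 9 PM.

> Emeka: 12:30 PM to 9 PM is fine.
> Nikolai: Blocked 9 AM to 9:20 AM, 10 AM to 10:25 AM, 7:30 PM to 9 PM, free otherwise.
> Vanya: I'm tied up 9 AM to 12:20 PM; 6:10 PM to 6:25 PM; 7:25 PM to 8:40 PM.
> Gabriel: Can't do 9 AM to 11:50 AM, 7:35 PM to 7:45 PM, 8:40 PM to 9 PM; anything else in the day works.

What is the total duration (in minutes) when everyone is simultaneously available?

400

Emeka free: 12:30-21:00.
Nikolai free: 09:20-10:00, 10:25-19:30 (invert busy blocks within the working day).
Vanya free: 12:20-18:10, 18:25-19:25, 20:40-21:00 (invert busy blocks within the working day).
Gabriel free: 11:50-19:35, 19:45-20:40 (invert busy blocks within the working day).
Emeka ∩ Nikolai: 12:30-19:30.
Emeka ∩ Nikolai ∩ Vanya: 12:30-18:10, 18:25-19:25.
Emeka ∩ Nikolai ∩ Vanya ∩ Gabriel: 12:30-18:10, 18:25-19:25.
Those are the intersection windows.
Summing the common windows: 340 + 60 = 400 minutes.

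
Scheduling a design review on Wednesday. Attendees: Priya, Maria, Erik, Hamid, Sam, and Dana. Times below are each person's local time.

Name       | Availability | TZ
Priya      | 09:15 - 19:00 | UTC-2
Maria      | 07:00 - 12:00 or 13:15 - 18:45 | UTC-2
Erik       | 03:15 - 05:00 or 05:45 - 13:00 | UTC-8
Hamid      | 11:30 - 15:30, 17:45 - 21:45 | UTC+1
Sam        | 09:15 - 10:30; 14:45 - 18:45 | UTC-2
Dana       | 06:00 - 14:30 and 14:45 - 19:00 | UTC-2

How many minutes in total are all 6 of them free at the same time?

Priya in UTC: 11:15-21:00 (add 2h to convert from UTC-2).
Maria in UTC: 09:00-14:00, 15:15-20:45 (add 2h to convert from UTC-2).
Erik in UTC: 11:15-13:00, 13:45-21:00 (add 8h to convert from UTC-8).
Hamid in UTC: 10:30-14:30, 16:45-20:45 (subtract 1h to convert from UTC+1).
Sam in UTC: 11:15-12:30, 16:45-20:45 (add 2h to convert from UTC-2).
Dana in UTC: 08:00-16:30, 16:45-21:00 (add 2h to convert from UTC-2).
Priya ∩ Maria: 11:15-14:00, 15:15-20:45.
Priya ∩ Maria ∩ Erik: 11:15-13:00, 13:45-14:00, 15:15-20:45.
Priya ∩ Maria ∩ Erik ∩ Hamid: 11:15-13:00, 13:45-14:00, 16:45-20:45.
Priya ∩ Maria ∩ Erik ∩ Hamid ∩ Sam: 11:15-12:30, 16:45-20:45.
Priya ∩ Maria ∩ Erik ∩ Hamid ∩ Sam ∩ Dana: 11:15-12:30, 16:45-20:45.
Summing the common windows: 75 + 240 = 315 minutes.

315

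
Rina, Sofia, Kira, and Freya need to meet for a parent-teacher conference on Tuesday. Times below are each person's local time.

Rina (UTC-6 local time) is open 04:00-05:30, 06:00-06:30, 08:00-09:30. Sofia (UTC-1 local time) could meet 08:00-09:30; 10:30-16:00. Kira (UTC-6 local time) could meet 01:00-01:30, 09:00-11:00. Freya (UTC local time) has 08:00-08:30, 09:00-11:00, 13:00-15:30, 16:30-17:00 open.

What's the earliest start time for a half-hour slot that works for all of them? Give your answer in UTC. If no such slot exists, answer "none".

Rina in UTC: 10:00-11:30, 12:00-12:30, 14:00-15:30 (add 6h to convert from UTC-6).
Sofia in UTC: 09:00-10:30, 11:30-17:00 (add 1h to convert from UTC-1).
Kira in UTC: 07:00-07:30, 15:00-17:00 (add 6h to convert from UTC-6).
Freya in UTC: 08:00-08:30, 09:00-11:00, 13:00-15:30, 16:30-17:00.
Rina ∩ Sofia: 10:00-10:30, 12:00-12:30, 14:00-15:30.
Rina ∩ Sofia ∩ Kira: 15:00-15:30.
Rina ∩ Sofia ∩ Kira ∩ Freya: 15:00-15:30.
The first common window of at least 30 minutes is 15:00-15:30, so the earliest start is 15:00.

15:00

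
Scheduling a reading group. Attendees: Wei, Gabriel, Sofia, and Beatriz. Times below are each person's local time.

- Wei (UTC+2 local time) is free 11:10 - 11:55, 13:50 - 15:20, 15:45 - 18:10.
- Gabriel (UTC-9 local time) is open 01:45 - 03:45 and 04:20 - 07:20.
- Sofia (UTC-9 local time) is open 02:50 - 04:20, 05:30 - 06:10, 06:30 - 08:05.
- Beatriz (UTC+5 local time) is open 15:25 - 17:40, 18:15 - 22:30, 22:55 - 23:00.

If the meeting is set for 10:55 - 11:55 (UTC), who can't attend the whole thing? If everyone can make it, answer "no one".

Sofia, Wei

Wei in UTC: 09:10-09:55, 11:50-13:20, 13:45-16:10 (subtract 2h to convert from UTC+2).
Gabriel in UTC: 10:45-12:45, 13:20-16:20 (add 9h to convert from UTC-9).
Sofia in UTC: 11:50-13:20, 14:30-15:10, 15:30-17:05 (add 9h to convert from UTC-9).
Beatriz in UTC: 10:25-12:40, 13:15-17:30, 17:55-18:00 (subtract 5h to convert from UTC+5).
Wei: not fully free for 10:55-11:55. Gabriel: free for 10:55-11:55. Sofia: not fully free for 10:55-11:55. Beatriz: free for 10:55-11:55.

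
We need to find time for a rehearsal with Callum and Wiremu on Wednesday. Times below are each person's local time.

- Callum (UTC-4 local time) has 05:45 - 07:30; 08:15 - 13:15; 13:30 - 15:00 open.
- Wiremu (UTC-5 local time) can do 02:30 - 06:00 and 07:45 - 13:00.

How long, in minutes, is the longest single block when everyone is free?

270

Callum in UTC: 09:45-11:30, 12:15-17:15, 17:30-19:00 (add 4h to convert from UTC-4).
Wiremu in UTC: 07:30-11:00, 12:45-18:00 (add 5h to convert from UTC-5).
Callum ∩ Wiremu: 09:45-11:00, 12:45-17:15, 17:30-18:00.
Those are the intersection windows.
The longest is 12:45-17:15 at 270 minutes.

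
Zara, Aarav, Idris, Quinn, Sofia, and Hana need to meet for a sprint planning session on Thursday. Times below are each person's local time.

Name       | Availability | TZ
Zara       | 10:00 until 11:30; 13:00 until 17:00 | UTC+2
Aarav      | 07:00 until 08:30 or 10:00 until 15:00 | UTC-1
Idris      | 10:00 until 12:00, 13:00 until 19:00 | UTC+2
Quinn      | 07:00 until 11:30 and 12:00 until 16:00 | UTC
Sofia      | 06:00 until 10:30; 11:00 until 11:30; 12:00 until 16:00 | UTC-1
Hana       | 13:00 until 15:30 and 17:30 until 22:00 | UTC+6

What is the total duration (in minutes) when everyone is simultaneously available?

Zara in UTC: 08:00-09:30, 11:00-15:00 (subtract 2h to convert from UTC+2).
Aarav in UTC: 08:00-09:30, 11:00-16:00 (add 1h to convert from UTC-1).
Idris in UTC: 08:00-10:00, 11:00-17:00 (subtract 2h to convert from UTC+2).
Quinn in UTC: 07:00-11:30, 12:00-16:00.
Sofia in UTC: 07:00-11:30, 12:00-12:30, 13:00-17:00 (add 1h to convert from UTC-1).
Hana in UTC: 07:00-09:30, 11:30-16:00 (subtract 6h to convert from UTC+6).
Zara ∩ Aarav: 08:00-09:30, 11:00-15:00.
Zara ∩ Aarav ∩ Idris: 08:00-09:30, 11:00-15:00.
Zara ∩ Aarav ∩ Idris ∩ Quinn: 08:00-09:30, 11:00-11:30, 12:00-15:00.
Zara ∩ Aarav ∩ Idris ∩ Quinn ∩ Sofia: 08:00-09:30, 11:00-11:30, 12:00-12:30, 13:00-15:00.
Zara ∩ Aarav ∩ Idris ∩ Quinn ∩ Sofia ∩ Hana: 08:00-09:30, 12:00-12:30, 13:00-15:00.
Those are the intersection windows.
Summing the common windows: 90 + 30 + 120 = 240 minutes.

240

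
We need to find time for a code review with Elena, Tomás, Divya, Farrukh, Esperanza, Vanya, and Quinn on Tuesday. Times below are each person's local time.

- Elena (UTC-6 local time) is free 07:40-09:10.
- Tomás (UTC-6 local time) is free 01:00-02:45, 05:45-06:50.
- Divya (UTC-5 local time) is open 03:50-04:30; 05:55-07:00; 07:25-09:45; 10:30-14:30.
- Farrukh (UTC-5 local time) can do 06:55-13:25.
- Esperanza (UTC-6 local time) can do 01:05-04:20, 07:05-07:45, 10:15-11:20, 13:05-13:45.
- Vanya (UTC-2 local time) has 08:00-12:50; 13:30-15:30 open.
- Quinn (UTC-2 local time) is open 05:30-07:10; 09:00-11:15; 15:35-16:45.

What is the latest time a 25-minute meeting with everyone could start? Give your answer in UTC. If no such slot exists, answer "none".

Elena in UTC: 13:40-15:10 (add 6h to convert from UTC-6).
Tomás in UTC: 07:00-08:45, 11:45-12:50 (add 6h to convert from UTC-6).
Divya in UTC: 08:50-09:30, 10:55-12:00, 12:25-14:45, 15:30-19:30 (add 5h to convert from UTC-5).
Farrukh in UTC: 11:55-18:25 (add 5h to convert from UTC-5).
Esperanza in UTC: 07:05-10:20, 13:05-13:45, 16:15-17:20, 19:05-19:45 (add 6h to convert from UTC-6).
Vanya in UTC: 10:00-14:50, 15:30-17:30 (add 2h to convert from UTC-2).
Quinn in UTC: 07:30-09:10, 11:00-13:15, 17:35-18:45 (add 2h to convert from UTC-2).
Elena ∩ Tomás: ∅.
Elena ∩ Tomás ∩ Divya: ∅.
Elena ∩ Tomás ∩ Divya ∩ Farrukh: ∅.
Elena ∩ Tomás ∩ Divya ∩ Farrukh ∩ Esperanza: ∅.
Elena ∩ Tomás ∩ Divya ∩ Farrukh ∩ Esperanza ∩ Vanya: ∅.
Elena ∩ Tomás ∩ Divya ∩ Farrukh ∩ Esperanza ∩ Vanya ∩ Quinn: ∅.
There is no time when everyone is free.
No common window is at least 25 minutes long.

none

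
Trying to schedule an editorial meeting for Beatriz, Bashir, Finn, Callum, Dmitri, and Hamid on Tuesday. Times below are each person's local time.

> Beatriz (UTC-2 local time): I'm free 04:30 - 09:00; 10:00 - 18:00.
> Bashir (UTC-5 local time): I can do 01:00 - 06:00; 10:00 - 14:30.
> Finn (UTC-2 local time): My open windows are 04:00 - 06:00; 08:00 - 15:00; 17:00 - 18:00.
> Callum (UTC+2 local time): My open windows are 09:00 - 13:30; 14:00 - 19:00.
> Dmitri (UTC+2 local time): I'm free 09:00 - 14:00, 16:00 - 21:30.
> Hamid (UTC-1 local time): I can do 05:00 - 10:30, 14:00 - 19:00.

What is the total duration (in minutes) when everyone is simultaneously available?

Beatriz in UTC: 06:30-11:00, 12:00-20:00 (add 2h to convert from UTC-2).
Bashir in UTC: 06:00-11:00, 15:00-19:30 (add 5h to convert from UTC-5).
Finn in UTC: 06:00-08:00, 10:00-17:00, 19:00-20:00 (add 2h to convert from UTC-2).
Callum in UTC: 07:00-11:30, 12:00-17:00 (subtract 2h to convert from UTC+2).
Dmitri in UTC: 07:00-12:00, 14:00-19:30 (subtract 2h to convert from UTC+2).
Hamid in UTC: 06:00-11:30, 15:00-20:00 (add 1h to convert from UTC-1).
Beatriz ∩ Bashir: 06:30-11:00, 15:00-19:30.
Beatriz ∩ Bashir ∩ Finn: 06:30-08:00, 10:00-11:00, 15:00-17:00, 19:00-19:30.
Beatriz ∩ Bashir ∩ Finn ∩ Callum: 07:00-08:00, 10:00-11:00, 15:00-17:00.
Beatriz ∩ Bashir ∩ Finn ∩ Callum ∩ Dmitri: 07:00-08:00, 10:00-11:00, 15:00-17:00.
Beatriz ∩ Bashir ∩ Finn ∩ Callum ∩ Dmitri ∩ Hamid: 07:00-08:00, 10:00-11:00, 15:00-17:00.
Summing the common windows: 60 + 60 + 120 = 240 minutes.

240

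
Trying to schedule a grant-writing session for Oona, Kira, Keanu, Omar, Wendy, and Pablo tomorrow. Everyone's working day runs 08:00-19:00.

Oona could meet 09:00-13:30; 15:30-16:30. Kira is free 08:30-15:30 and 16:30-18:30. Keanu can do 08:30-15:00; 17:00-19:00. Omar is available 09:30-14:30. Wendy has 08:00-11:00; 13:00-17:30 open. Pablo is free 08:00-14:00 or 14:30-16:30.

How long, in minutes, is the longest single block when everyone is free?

90

Oona ∩ Kira: 09:00-13:30.
Oona ∩ Kira ∩ Keanu: 09:00-13:30.
Oona ∩ Kira ∩ Keanu ∩ Omar: 09:30-13:30.
Oona ∩ Kira ∩ Keanu ∩ Omar ∩ Wendy: 09:30-11:00, 13:00-13:30.
Oona ∩ Kira ∩ Keanu ∩ Omar ∩ Wendy ∩ Pablo: 09:30-11:00, 13:00-13:30.
The longest is 09:30-11:00 at 90 minutes.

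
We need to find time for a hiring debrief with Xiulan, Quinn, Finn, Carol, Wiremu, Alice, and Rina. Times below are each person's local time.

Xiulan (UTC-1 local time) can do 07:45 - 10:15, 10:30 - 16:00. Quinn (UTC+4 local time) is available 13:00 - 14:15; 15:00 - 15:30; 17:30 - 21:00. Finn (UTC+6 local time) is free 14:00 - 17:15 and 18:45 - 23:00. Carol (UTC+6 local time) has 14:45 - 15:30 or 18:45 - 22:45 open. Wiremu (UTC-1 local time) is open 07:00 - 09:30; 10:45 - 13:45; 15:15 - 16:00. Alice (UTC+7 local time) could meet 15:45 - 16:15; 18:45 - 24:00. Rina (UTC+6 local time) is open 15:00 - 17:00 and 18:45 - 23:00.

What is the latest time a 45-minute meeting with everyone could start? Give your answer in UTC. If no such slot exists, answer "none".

Xiulan in UTC: 08:45-11:15, 11:30-17:00 (add 1h to convert from UTC-1).
Quinn in UTC: 09:00-10:15, 11:00-11:30, 13:30-17:00 (subtract 4h to convert from UTC+4).
Finn in UTC: 08:00-11:15, 12:45-17:00 (subtract 6h to convert from UTC+6).
Carol in UTC: 08:45-09:30, 12:45-16:45 (subtract 6h to convert from UTC+6).
Wiremu in UTC: 08:00-10:30, 11:45-14:45, 16:15-17:00 (add 1h to convert from UTC-1).
Alice in UTC: 08:45-09:15, 11:45-17:00 (subtract 7h to convert from UTC+7).
Rina in UTC: 09:00-11:00, 12:45-17:00 (subtract 6h to convert from UTC+6).
Xiulan ∩ Quinn: 09:00-10:15, 11:00-11:15, 13:30-17:00.
Xiulan ∩ Quinn ∩ Finn: 09:00-10:15, 11:00-11:15, 13:30-17:00.
Xiulan ∩ Quinn ∩ Finn ∩ Carol: 09:00-09:30, 13:30-16:45.
Xiulan ∩ Quinn ∩ Finn ∩ Carol ∩ Wiremu: 09:00-09:30, 13:30-14:45, 16:15-16:45.
Xiulan ∩ Quinn ∩ Finn ∩ Carol ∩ Wiremu ∩ Alice: 09:00-09:15, 13:30-14:45, 16:15-16:45.
Xiulan ∩ Quinn ∩ Finn ∩ Carol ∩ Wiremu ∩ Alice ∩ Rina: 09:00-09:15, 13:30-14:45, 16:15-16:45.
The last common window of at least 45 minutes is 13:30-14:45; a 45-minute meeting can start as late as 14:00 and still end by 14:45.

14:00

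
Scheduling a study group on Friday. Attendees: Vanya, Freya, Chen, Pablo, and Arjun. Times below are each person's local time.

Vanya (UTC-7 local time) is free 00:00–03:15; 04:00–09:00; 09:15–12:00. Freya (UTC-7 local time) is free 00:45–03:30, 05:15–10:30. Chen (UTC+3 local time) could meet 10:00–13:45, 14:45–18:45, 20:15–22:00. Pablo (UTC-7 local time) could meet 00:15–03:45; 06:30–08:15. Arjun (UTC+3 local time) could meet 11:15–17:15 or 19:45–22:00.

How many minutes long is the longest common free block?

120

Vanya in UTC: 07:00-10:15, 11:00-16:00, 16:15-19:00 (add 7h to convert from UTC-7).
Freya in UTC: 07:45-10:30, 12:15-17:30 (add 7h to convert from UTC-7).
Chen in UTC: 07:00-10:45, 11:45-15:45, 17:15-19:00 (subtract 3h to convert from UTC+3).
Pablo in UTC: 07:15-10:45, 13:30-15:15 (add 7h to convert from UTC-7).
Arjun in UTC: 08:15-14:15, 16:45-19:00 (subtract 3h to convert from UTC+3).
Vanya ∩ Freya: 07:45-10:15, 12:15-16:00, 16:15-17:30.
Vanya ∩ Freya ∩ Chen: 07:45-10:15, 12:15-15:45, 17:15-17:30.
Vanya ∩ Freya ∩ Chen ∩ Pablo: 07:45-10:15, 13:30-15:15.
Vanya ∩ Freya ∩ Chen ∩ Pablo ∩ Arjun: 08:15-10:15, 13:30-14:15.
The longest is 08:15-10:15 at 120 minutes.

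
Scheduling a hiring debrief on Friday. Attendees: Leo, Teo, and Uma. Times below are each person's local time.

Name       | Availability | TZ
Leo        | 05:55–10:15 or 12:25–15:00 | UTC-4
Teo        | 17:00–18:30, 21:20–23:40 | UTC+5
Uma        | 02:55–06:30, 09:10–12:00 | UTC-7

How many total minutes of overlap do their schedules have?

Leo in UTC: 09:55-14:15, 16:25-19:00 (add 4h to convert from UTC-4).
Teo in UTC: 12:00-13:30, 16:20-18:40 (subtract 5h to convert from UTC+5).
Uma in UTC: 09:55-13:30, 16:10-19:00 (add 7h to convert from UTC-7).
Leo ∩ Teo: 12:00-13:30, 16:25-18:40.
Leo ∩ Teo ∩ Uma: 12:00-13:30, 16:25-18:40.
Summing the common windows: 90 + 135 = 225 minutes.

225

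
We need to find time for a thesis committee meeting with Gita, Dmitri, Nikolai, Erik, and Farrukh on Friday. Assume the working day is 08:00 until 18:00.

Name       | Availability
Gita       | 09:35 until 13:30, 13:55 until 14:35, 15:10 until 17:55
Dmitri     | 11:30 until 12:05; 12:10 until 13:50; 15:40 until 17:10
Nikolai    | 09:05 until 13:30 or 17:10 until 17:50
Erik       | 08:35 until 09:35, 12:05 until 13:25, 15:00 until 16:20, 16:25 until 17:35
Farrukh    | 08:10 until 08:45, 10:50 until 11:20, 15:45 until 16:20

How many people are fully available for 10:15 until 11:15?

2

Gita and Nikolai can make the full 10:15-11:15 slot — that's 2.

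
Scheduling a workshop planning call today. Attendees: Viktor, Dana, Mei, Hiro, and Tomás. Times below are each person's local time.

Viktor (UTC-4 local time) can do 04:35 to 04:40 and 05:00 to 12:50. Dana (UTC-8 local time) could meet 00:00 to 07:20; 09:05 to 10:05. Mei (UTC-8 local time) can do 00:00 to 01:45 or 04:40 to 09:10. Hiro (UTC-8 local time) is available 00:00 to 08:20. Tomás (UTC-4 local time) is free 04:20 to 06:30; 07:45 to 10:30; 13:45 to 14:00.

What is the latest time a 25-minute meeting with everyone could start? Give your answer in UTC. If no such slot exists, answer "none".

Viktor in UTC: 08:35-08:40, 09:00-16:50 (add 4h to convert from UTC-4).
Dana in UTC: 08:00-15:20, 17:05-18:05 (add 8h to convert from UTC-8).
Mei in UTC: 08:00-09:45, 12:40-17:10 (add 8h to convert from UTC-8).
Hiro in UTC: 08:00-16:20 (add 8h to convert from UTC-8).
Tomás in UTC: 08:20-10:30, 11:45-14:30, 17:45-18:00 (add 4h to convert from UTC-4).
Viktor ∩ Dana: 08:35-08:40, 09:00-15:20.
Viktor ∩ Dana ∩ Mei: 08:35-08:40, 09:00-09:45, 12:40-15:20.
Viktor ∩ Dana ∩ Mei ∩ Hiro: 08:35-08:40, 09:00-09:45, 12:40-15:20.
Viktor ∩ Dana ∩ Mei ∩ Hiro ∩ Tomás: 08:35-08:40, 09:00-09:45, 12:40-14:30.
Those are the intersection windows.
The last common window of at least 25 minutes is 12:40-14:30; a 25-minute meeting can start as late as 14:05 and still end by 14:30.

14:05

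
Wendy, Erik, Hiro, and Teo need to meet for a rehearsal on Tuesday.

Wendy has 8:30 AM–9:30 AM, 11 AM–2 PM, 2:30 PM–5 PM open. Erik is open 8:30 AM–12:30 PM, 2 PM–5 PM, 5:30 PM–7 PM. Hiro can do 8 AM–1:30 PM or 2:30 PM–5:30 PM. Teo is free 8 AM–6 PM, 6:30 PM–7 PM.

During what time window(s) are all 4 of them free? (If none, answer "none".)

Wendy ∩ Erik: 08:30-09:30, 11:00-12:30, 14:30-17:00.
Wendy ∩ Erik ∩ Hiro: 08:30-09:30, 11:00-12:30, 14:30-17:00.
Wendy ∩ Erik ∩ Hiro ∩ Teo: 08:30-09:30, 11:00-12:30, 14:30-17:00.

08:30-09:30, 11:00-12:30, 14:30-17:00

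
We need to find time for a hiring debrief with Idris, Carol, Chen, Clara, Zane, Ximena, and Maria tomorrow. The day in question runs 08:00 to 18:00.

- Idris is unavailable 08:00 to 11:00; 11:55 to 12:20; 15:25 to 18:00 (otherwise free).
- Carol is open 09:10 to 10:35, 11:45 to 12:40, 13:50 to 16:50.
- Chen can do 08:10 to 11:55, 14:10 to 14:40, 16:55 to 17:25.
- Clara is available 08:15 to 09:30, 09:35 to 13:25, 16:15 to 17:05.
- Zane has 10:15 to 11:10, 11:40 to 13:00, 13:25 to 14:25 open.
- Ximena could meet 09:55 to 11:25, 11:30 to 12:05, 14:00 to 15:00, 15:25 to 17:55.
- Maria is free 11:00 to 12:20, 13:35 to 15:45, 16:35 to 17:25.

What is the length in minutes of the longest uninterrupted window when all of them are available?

Idris free: 11:00-11:55, 12:20-15:25 (invert busy blocks within the working day).
Carol free: 09:10-10:35, 11:45-12:40, 13:50-16:50.
Chen free: 08:10-11:55, 14:10-14:40, 16:55-17:25.
Clara free: 08:15-09:30, 09:35-13:25, 16:15-17:05.
Zane free: 10:15-11:10, 11:40-13:00, 13:25-14:25.
Ximena free: 09:55-11:25, 11:30-12:05, 14:00-15:00, 15:25-17:55.
Maria free: 11:00-12:20, 13:35-15:45, 16:35-17:25.
Idris ∩ Carol: 11:45-11:55, 12:20-12:40, 13:50-15:25.
Idris ∩ Carol ∩ Chen: 11:45-11:55, 14:10-14:40.
Idris ∩ Carol ∩ Chen ∩ Clara: 11:45-11:55.
Idris ∩ Carol ∩ Chen ∩ Clara ∩ Zane: 11:45-11:55.
Idris ∩ Carol ∩ Chen ∩ Clara ∩ Zane ∩ Ximena: 11:45-11:55.
Idris ∩ Carol ∩ Chen ∩ Clara ∩ Zane ∩ Ximena ∩ Maria: 11:45-11:55.
The longest is 11:45-11:55 at 10 minutes.

10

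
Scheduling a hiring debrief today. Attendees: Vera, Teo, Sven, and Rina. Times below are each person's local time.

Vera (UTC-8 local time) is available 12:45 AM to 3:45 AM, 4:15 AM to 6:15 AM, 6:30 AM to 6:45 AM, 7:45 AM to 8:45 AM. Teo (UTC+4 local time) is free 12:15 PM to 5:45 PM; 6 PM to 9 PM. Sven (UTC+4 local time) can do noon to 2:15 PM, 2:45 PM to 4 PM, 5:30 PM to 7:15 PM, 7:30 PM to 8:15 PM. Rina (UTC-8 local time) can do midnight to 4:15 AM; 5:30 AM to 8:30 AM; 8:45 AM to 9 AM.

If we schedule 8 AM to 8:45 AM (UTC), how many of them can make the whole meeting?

2

Vera in UTC: 08:45-11:45, 12:15-14:15, 14:30-14:45, 15:45-16:45 (add 8h to convert from UTC-8).
Teo in UTC: 08:15-13:45, 14:00-17:00 (subtract 4h to convert from UTC+4).
Sven in UTC: 08:00-10:15, 10:45-12:00, 13:30-15:15, 15:30-16:15 (subtract 4h to convert from UTC+4).
Rina in UTC: 08:00-12:15, 13:30-16:30, 16:45-17:00 (add 8h to convert from UTC-8).
Sven and Rina can make the full 08:00-08:45 slot — that's 2.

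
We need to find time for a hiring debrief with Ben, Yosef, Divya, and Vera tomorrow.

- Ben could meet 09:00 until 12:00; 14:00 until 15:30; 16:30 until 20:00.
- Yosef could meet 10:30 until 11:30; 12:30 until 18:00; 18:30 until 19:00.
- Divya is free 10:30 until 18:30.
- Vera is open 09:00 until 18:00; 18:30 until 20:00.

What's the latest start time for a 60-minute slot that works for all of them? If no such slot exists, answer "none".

Ben ∩ Yosef: 10:30-11:30, 14:00-15:30, 16:30-18:00, 18:30-19:00.
Ben ∩ Yosef ∩ Divya: 10:30-11:30, 14:00-15:30, 16:30-18:00.
Ben ∩ Yosef ∩ Divya ∩ Vera: 10:30-11:30, 14:00-15:30, 16:30-18:00.
The last common window of at least 60 minutes is 16:30-18:00; a 60-minute meeting can start as late as 17:00 and still end by 18:00.

17:00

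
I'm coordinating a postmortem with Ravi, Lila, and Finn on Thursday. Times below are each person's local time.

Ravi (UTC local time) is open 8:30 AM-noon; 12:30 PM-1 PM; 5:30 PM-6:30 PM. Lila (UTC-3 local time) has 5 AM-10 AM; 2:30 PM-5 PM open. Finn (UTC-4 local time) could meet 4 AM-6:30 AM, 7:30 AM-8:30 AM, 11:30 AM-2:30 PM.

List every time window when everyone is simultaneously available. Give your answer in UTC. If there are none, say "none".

Ravi in UTC: 08:30-12:00, 12:30-13:00, 17:30-18:30.
Lila in UTC: 08:00-13:00, 17:30-20:00 (add 3h to convert from UTC-3).
Finn in UTC: 08:00-10:30, 11:30-12:30, 15:30-18:30 (add 4h to convert from UTC-4).
Ravi ∩ Lila: 08:30-12:00, 12:30-13:00, 17:30-18:30.
Ravi ∩ Lila ∩ Finn: 08:30-10:30, 11:30-12:00, 17:30-18:30.

08:30-10:30, 11:30-12:00, 17:30-18:30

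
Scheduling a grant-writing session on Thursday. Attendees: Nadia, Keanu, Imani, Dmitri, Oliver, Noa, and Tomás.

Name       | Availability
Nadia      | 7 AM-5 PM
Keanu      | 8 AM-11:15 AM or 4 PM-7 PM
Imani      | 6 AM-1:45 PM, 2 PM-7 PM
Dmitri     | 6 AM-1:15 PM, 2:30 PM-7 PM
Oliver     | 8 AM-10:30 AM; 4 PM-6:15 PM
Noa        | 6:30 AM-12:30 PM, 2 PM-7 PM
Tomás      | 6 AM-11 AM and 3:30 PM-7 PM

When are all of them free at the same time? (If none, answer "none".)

08:00-10:30, 16:00-17:00

Nadia ∩ Keanu: 08:00-11:15, 16:00-17:00.
Nadia ∩ Keanu ∩ Imani: 08:00-11:15, 16:00-17:00.
Nadia ∩ Keanu ∩ Imani ∩ Dmitri: 08:00-11:15, 16:00-17:00.
Nadia ∩ Keanu ∩ Imani ∩ Dmitri ∩ Oliver: 08:00-10:30, 16:00-17:00.
Nadia ∩ Keanu ∩ Imani ∩ Dmitri ∩ Oliver ∩ Noa: 08:00-10:30, 16:00-17:00.
Nadia ∩ Keanu ∩ Imani ∩ Dmitri ∩ Oliver ∩ Noa ∩ Tomás: 08:00-10:30, 16:00-17:00.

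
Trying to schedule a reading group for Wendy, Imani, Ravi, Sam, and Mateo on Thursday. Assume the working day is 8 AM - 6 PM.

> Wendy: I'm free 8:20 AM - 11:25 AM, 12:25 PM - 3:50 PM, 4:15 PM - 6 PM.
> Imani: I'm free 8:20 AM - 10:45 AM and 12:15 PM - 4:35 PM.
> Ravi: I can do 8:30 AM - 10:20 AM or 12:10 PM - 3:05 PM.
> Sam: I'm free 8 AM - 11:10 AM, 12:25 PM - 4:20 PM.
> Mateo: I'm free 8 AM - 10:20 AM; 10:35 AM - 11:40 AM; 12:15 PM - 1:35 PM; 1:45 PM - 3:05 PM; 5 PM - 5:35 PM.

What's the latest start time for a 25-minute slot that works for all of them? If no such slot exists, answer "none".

14:40

Wendy ∩ Imani: 08:20-10:45, 12:25-15:50, 16:15-16:35.
Wendy ∩ Imani ∩ Ravi: 08:30-10:20, 12:25-15:05.
Wendy ∩ Imani ∩ Ravi ∩ Sam: 08:30-10:20, 12:25-15:05.
Wendy ∩ Imani ∩ Ravi ∩ Sam ∩ Mateo: 08:30-10:20, 12:25-13:35, 13:45-15:05.
Those are the intersection windows.
The last common window of at least 25 minutes is 13:45-15:05; a 25-minute meeting can start as late as 14:40 and still end by 15:05.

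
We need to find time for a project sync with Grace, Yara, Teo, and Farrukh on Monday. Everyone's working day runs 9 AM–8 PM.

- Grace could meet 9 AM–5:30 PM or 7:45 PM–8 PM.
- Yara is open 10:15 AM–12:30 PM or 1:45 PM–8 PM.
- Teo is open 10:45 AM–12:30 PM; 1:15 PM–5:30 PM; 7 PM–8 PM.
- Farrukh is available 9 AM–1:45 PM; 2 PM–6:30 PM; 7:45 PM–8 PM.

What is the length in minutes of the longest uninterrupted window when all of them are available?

210

Grace ∩ Yara: 10:15-12:30, 13:45-17:30, 19:45-20:00.
Grace ∩ Yara ∩ Teo: 10:45-12:30, 13:45-17:30, 19:45-20:00.
Grace ∩ Yara ∩ Teo ∩ Farrukh: 10:45-12:30, 14:00-17:30, 19:45-20:00.
Those are the intersection windows.
The longest is 14:00-17:30 at 210 minutes.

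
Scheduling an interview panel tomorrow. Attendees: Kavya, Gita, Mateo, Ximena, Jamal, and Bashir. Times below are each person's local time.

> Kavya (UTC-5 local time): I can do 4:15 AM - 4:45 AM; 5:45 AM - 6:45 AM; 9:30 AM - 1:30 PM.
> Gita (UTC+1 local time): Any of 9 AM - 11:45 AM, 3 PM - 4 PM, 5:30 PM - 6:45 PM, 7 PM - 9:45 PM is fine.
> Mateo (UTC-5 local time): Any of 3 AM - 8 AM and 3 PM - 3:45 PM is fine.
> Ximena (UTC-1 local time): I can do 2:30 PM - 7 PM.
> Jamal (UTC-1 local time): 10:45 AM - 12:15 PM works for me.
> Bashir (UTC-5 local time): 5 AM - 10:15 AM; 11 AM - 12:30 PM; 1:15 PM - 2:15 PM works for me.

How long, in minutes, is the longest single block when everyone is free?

0

Kavya in UTC: 09:15-09:45, 10:45-11:45, 14:30-18:30 (add 5h to convert from UTC-5).
Gita in UTC: 08:00-10:45, 14:00-15:00, 16:30-17:45, 18:00-20:45 (subtract 1h to convert from UTC+1).
Mateo in UTC: 08:00-13:00, 20:00-20:45 (add 5h to convert from UTC-5).
Ximena in UTC: 15:30-20:00 (add 1h to convert from UTC-1).
Jamal in UTC: 11:45-13:15 (add 1h to convert from UTC-1).
Bashir in UTC: 10:00-15:15, 16:00-17:30, 18:15-19:15 (add 5h to convert from UTC-5).
Kavya ∩ Gita: 09:15-09:45, 14:30-15:00, 16:30-17:45, 18:00-18:30.
Kavya ∩ Gita ∩ Mateo: 09:15-09:45.
Kavya ∩ Gita ∩ Mateo ∩ Ximena: ∅.
Kavya ∩ Gita ∩ Mateo ∩ Ximena ∩ Jamal: ∅.
Kavya ∩ Gita ∩ Mateo ∩ Ximena ∩ Jamal ∩ Bashir: ∅.
There is no time when everyone is free.
No common window exists, so the longest block is 0 minutes.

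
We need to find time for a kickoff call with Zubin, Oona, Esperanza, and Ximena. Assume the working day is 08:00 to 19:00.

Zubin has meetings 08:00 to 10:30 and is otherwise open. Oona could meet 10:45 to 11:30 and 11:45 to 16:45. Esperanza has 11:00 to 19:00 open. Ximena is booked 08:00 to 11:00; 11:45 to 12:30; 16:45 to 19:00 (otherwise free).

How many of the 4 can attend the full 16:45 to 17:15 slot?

Zubin free: 10:30-19:00 (invert busy blocks within the working day).
Oona free: 10:45-11:30, 11:45-16:45.
Esperanza free: 11:00-19:00.
Ximena free: 11:00-11:45, 12:30-16:45 (invert busy blocks within the working day).
Zubin and Esperanza can make the full 16:45-17:15 slot — that's 2.

2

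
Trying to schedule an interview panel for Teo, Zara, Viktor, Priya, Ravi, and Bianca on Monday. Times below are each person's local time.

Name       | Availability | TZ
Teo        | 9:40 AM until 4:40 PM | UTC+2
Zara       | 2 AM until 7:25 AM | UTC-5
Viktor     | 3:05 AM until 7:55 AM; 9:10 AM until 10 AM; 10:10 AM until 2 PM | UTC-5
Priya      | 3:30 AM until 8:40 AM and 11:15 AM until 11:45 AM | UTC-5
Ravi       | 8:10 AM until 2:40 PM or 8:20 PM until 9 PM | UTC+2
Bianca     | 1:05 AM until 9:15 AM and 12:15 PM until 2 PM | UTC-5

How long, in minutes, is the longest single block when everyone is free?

Teo in UTC: 07:40-14:40 (subtract 2h to convert from UTC+2).
Zara in UTC: 07:00-12:25 (add 5h to convert from UTC-5).
Viktor in UTC: 08:05-12:55, 14:10-15:00, 15:10-19:00 (add 5h to convert from UTC-5).
Priya in UTC: 08:30-13:40, 16:15-16:45 (add 5h to convert from UTC-5).
Ravi in UTC: 06:10-12:40, 18:20-19:00 (subtract 2h to convert from UTC+2).
Bianca in UTC: 06:05-14:15, 17:15-19:00 (add 5h to convert from UTC-5).
Teo ∩ Zara: 07:40-12:25.
Teo ∩ Zara ∩ Viktor: 08:05-12:25.
Teo ∩ Zara ∩ Viktor ∩ Priya: 08:30-12:25.
Teo ∩ Zara ∩ Viktor ∩ Priya ∩ Ravi: 08:30-12:25.
Teo ∩ Zara ∩ Viktor ∩ Priya ∩ Ravi ∩ Bianca: 08:30-12:25.
The longest is 08:30-12:25 at 235 minutes.

235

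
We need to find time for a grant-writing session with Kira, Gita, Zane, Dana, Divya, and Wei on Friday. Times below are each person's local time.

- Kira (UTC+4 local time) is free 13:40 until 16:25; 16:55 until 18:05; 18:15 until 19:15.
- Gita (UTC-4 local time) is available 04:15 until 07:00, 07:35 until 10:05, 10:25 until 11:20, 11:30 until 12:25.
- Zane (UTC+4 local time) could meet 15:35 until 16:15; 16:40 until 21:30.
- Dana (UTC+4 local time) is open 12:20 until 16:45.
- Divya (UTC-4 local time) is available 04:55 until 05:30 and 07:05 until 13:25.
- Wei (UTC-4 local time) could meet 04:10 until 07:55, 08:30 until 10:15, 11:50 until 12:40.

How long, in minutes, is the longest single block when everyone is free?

20

Kira in UTC: 09:40-12:25, 12:55-14:05, 14:15-15:15 (subtract 4h to convert from UTC+4).
Gita in UTC: 08:15-11:00, 11:35-14:05, 14:25-15:20, 15:30-16:25 (add 4h to convert from UTC-4).
Zane in UTC: 11:35-12:15, 12:40-17:30 (subtract 4h to convert from UTC+4).
Dana in UTC: 08:20-12:45 (subtract 4h to convert from UTC+4).
Divya in UTC: 08:55-09:30, 11:05-17:25 (add 4h to convert from UTC-4).
Wei in UTC: 08:10-11:55, 12:30-14:15, 15:50-16:40 (add 4h to convert from UTC-4).
Kira ∩ Gita: 09:40-11:00, 11:35-12:25, 12:55-14:05, 14:25-15:15.
Kira ∩ Gita ∩ Zane: 11:35-12:15, 12:55-14:05, 14:25-15:15.
Kira ∩ Gita ∩ Zane ∩ Dana: 11:35-12:15.
Kira ∩ Gita ∩ Zane ∩ Dana ∩ Divya: 11:35-12:15.
Kira ∩ Gita ∩ Zane ∩ Dana ∩ Divya ∩ Wei: 11:35-11:55.
The longest is 11:35-11:55 at 20 minutes.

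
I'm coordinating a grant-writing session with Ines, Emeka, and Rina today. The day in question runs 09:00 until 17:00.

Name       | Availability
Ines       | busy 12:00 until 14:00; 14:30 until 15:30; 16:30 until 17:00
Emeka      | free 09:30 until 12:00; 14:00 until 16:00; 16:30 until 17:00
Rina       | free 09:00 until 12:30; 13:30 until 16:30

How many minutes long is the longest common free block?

150

Ines free: 09:00-12:00, 14:00-14:30, 15:30-16:30 (invert busy blocks within the working day).
Emeka free: 09:30-12:00, 14:00-16:00, 16:30-17:00.
Rina free: 09:00-12:30, 13:30-16:30.
Ines ∩ Emeka: 09:30-12:00, 14:00-14:30, 15:30-16:00.
Ines ∩ Emeka ∩ Rina: 09:30-12:00, 14:00-14:30, 15:30-16:00.
The longest is 09:30-12:00 at 150 minutes.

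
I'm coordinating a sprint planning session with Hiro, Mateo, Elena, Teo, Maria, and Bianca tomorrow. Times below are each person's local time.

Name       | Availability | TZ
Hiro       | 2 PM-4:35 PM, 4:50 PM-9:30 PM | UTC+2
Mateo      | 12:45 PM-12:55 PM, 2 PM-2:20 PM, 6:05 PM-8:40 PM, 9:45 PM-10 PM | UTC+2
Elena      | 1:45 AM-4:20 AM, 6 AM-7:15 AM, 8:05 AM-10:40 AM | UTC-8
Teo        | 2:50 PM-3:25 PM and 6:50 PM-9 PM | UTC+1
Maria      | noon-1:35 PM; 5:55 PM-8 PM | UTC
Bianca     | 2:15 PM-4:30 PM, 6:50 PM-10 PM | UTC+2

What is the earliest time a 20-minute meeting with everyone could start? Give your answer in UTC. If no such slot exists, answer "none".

17:55

Hiro in UTC: 12:00-14:35, 14:50-19:30 (subtract 2h to convert from UTC+2).
Mateo in UTC: 10:45-10:55, 12:00-12:20, 16:05-18:40, 19:45-20:00 (subtract 2h to convert from UTC+2).
Elena in UTC: 09:45-12:20, 14:00-15:15, 16:05-18:40 (add 8h to convert from UTC-8).
Teo in UTC: 13:50-14:25, 17:50-20:00 (subtract 1h to convert from UTC+1).
Maria in UTC: 12:00-13:35, 17:55-20:00.
Bianca in UTC: 12:15-14:30, 16:50-20:00 (subtract 2h to convert from UTC+2).
Hiro ∩ Mateo: 12:00-12:20, 16:05-18:40.
Hiro ∩ Mateo ∩ Elena: 12:00-12:20, 16:05-18:40.
Hiro ∩ Mateo ∩ Elena ∩ Teo: 17:50-18:40.
Hiro ∩ Mateo ∩ Elena ∩ Teo ∩ Maria: 17:55-18:40.
Hiro ∩ Mateo ∩ Elena ∩ Teo ∩ Maria ∩ Bianca: 17:55-18:40.
The first common window of at least 20 minutes is 17:55-18:40, so the earliest start is 17:55.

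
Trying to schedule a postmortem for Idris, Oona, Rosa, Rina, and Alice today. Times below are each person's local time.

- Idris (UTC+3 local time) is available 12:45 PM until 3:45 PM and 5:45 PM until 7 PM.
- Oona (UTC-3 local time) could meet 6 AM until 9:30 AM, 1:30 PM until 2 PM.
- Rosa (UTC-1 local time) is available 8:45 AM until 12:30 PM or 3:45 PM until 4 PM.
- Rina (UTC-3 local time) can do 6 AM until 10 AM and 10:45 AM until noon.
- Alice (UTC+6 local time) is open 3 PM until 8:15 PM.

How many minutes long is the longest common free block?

165

Idris in UTC: 09:45-12:45, 14:45-16:00 (subtract 3h to convert from UTC+3).
Oona in UTC: 09:00-12:30, 16:30-17:00 (add 3h to convert from UTC-3).
Rosa in UTC: 09:45-13:30, 16:45-17:00 (add 1h to convert from UTC-1).
Rina in UTC: 09:00-13:00, 13:45-15:00 (add 3h to convert from UTC-3).
Alice in UTC: 09:00-14:15 (subtract 6h to convert from UTC+6).
Idris ∩ Oona: 09:45-12:30.
Idris ∩ Oona ∩ Rosa: 09:45-12:30.
Idris ∩ Oona ∩ Rosa ∩ Rina: 09:45-12:30.
Idris ∩ Oona ∩ Rosa ∩ Rina ∩ Alice: 09:45-12:30.
The longest is 09:45-12:30 at 165 minutes.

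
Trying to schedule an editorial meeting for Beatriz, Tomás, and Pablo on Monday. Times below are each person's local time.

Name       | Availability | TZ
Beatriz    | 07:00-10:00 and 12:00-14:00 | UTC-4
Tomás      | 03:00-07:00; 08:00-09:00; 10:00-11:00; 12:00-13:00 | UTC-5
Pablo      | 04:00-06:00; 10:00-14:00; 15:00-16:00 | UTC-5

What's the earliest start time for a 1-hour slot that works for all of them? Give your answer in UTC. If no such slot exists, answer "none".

17:00

Beatriz in UTC: 11:00-14:00, 16:00-18:00 (add 4h to convert from UTC-4).
Tomás in UTC: 08:00-12:00, 13:00-14:00, 15:00-16:00, 17:00-18:00 (add 5h to convert from UTC-5).
Pablo in UTC: 09:00-11:00, 15:00-19:00, 20:00-21:00 (add 5h to convert from UTC-5).
Beatriz ∩ Tomás: 11:00-12:00, 13:00-14:00, 17:00-18:00.
Beatriz ∩ Tomás ∩ Pablo: 17:00-18:00.
The first common window of at least 60 minutes is 17:00-18:00, so the earliest start is 17:00.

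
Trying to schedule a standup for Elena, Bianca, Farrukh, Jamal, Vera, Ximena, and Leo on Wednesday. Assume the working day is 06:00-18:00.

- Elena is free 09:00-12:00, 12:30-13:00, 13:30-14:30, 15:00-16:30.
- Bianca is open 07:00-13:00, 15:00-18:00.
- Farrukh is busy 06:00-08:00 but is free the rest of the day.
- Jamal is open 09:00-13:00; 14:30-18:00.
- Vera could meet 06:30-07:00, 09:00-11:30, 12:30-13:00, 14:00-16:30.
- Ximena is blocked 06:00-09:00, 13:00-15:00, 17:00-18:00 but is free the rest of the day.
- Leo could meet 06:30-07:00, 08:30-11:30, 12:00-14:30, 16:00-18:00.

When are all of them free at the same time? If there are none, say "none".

Elena free: 09:00-12:00, 12:30-13:00, 13:30-14:30, 15:00-16:30.
Bianca free: 07:00-13:00, 15:00-18:00.
Farrukh free: 08:00-18:00 (invert busy blocks within the working day).
Jamal free: 09:00-13:00, 14:30-18:00.
Vera free: 06:30-07:00, 09:00-11:30, 12:30-13:00, 14:00-16:30.
Ximena free: 09:00-13:00, 15:00-17:00 (invert busy blocks within the working day).
Leo free: 06:30-07:00, 08:30-11:30, 12:00-14:30, 16:00-18:00.
Elena ∩ Bianca: 09:00-12:00, 12:30-13:00, 15:00-16:30.
Elena ∩ Bianca ∩ Farrukh: 09:00-12:00, 12:30-13:00, 15:00-16:30.
Elena ∩ Bianca ∩ Farrukh ∩ Jamal: 09:00-12:00, 12:30-13:00, 15:00-16:30.
Elena ∩ Bianca ∩ Farrukh ∩ Jamal ∩ Vera: 09:00-11:30, 12:30-13:00, 15:00-16:30.
Elena ∩ Bianca ∩ Farrukh ∩ Jamal ∩ Vera ∩ Ximena: 09:00-11:30, 12:30-13:00, 15:00-16:30.
Elena ∩ Bianca ∩ Farrukh ∩ Jamal ∩ Vera ∩ Ximena ∩ Leo: 09:00-11:30, 12:30-13:00, 16:00-16:30.
Those are the intersection windows.

09:00-11:30, 12:30-13:00, 16:00-16:30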